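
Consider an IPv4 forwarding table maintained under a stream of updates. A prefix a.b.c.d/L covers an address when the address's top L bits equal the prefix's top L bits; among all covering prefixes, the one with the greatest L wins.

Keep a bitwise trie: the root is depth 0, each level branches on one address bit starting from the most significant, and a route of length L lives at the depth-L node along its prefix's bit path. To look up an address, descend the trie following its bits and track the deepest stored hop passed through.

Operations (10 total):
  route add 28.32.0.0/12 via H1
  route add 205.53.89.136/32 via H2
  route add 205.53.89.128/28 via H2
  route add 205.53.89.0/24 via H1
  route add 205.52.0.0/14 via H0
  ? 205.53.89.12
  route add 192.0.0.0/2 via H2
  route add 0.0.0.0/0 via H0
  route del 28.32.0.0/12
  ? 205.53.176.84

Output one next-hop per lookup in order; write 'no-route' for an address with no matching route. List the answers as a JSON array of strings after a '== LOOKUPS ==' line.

Process each operation:
  + 28.32.0.0/12 (H1) depth=12
  + 205.53.89.136/32 (H2) depth=32
  + 205.53.89.128/28 (H2) depth=28
  + 205.53.89.0/24 (H1) depth=24
  + 205.52.0.0/14 (H0) depth=14
  Q 205.53.89.12: descend 110011010011010101011001 ; hops seen [H0,H1] ; pick H1
  + 192.0.0.0/2 (H2) depth=2
  + 0.0.0.0/0 (H0) depth=0
  - 28.32.0.0/12 clear@12
  Q 205.53.176.84: descend 1100110100110101 ; hops seen [H0,H2,H0] ; pick H0

== LOOKUPS ==
["H1","H0"]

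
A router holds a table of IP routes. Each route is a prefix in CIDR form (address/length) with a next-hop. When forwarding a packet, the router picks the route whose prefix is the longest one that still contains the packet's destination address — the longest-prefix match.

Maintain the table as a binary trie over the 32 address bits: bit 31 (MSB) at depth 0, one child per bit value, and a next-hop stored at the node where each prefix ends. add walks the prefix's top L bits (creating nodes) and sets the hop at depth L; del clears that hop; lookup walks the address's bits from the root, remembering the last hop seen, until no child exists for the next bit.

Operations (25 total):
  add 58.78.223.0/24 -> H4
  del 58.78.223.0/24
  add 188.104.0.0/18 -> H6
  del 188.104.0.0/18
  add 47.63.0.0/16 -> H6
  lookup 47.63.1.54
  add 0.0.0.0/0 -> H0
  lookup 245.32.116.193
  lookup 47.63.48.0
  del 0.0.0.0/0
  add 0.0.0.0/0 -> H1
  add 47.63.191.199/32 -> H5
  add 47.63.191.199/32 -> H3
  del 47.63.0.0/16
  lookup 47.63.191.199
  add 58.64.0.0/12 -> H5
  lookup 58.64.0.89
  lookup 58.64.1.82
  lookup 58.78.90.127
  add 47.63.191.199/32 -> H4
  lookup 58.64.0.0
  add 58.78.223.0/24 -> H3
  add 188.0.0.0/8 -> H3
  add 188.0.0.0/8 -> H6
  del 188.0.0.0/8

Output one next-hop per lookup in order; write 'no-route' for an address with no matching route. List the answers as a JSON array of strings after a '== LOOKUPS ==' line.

Apply in order:
  + 58.78.223.0/24 (H4) depth=24
  - 58.78.223.0/24 clear@24
  + 188.104.0.0/18 (H6) depth=18
  - 188.104.0.0/18 clear@18
  + 47.63.0.0/16 (H6) depth=16
  ? 47.63.1.54  path d0:-→d1:-→d2:-→d3:-→d4:-→d5:-→d6:-→d7:-→d8:-→d9:-→d10:-→d11:-→d12:-→d13:-→d14:-→d15:-→d16:H6  best=H6
  + 0.0.0.0/0 (H0) depth=0
  ? 245.32.116.193  path d0:H0→d1:-  best=H0
  ? 47.63.48.0  path d0:H0→d1:-→d2:-→d3:-→d4:-→d5:-→d6:-→d7:-→d8:-→d9:-→d10:-→d11:-→d12:-→d13:-→d14:-→d15:-→d16:H6  best=H6
  - 0.0.0.0/0 clear@0
  + 0.0.0.0/0 (H1) depth=0
  + 47.63.191.199/32 (H5) depth=32
  + 47.63.191.199/32 (H3) depth=32
  - 47.63.0.0/16 clear@16
  ? 47.63.191.199  path d0:H1→d1:-→d2:-→d3:-→d4:-→d5:-→d6:-→d7:-→d8:-→d9:-→d10:-→d11:-→d12:-→d13:-→d14:-→d15:-→d16:-→d17:-→d18:-→d19:-→d20:-→d21:-→d22:-→d23:-→d24:-→d25:-→d26:-→d27:-→d28:-→d29:-→d30:-→d31:-→d32:H3  best=H3
  + 58.64.0.0/12 (H5) depth=12
  ? 58.64.0.89  path d0:H1→d1:-→d2:-→d3:-→d4:-→d5:-→d6:-→d7:-→d8:-→d9:-→d10:-→d11:-→d12:H5  best=H5
  ? 58.64.1.82  path d0:H1→d1:-→d2:-→d3:-→d4:-→d5:-→d6:-→d7:-→d8:-→d9:-→d10:-→d11:-→d12:H5  best=H5
  ? 58.78.90.127  path d0:H1→d1:-→d2:-→d3:-→d4:-→d5:-→d6:-→d7:-→d8:-→d9:-→d10:-→d11:-→d12:H5→d13:-→d14:-→d15:-→d16:-  best=H5
  + 47.63.191.199/32 (H4) depth=32
  ? 58.64.0.0  path d0:H1→d1:-→d2:-→d3:-→d4:-→d5:-→d6:-→d7:-→d8:-→d9:-→d10:-→d11:-→d12:H5  best=H5
  + 58.78.223.0/24 (H3) depth=24
  + 188.0.0.0/8 (H3) depth=8
  + 188.0.0.0/8 (H6) depth=8
  - 188.0.0.0/8 clear@8

== LOOKUPS ==
["H6","H0","H6","H3","H5","H5","H5","H5"]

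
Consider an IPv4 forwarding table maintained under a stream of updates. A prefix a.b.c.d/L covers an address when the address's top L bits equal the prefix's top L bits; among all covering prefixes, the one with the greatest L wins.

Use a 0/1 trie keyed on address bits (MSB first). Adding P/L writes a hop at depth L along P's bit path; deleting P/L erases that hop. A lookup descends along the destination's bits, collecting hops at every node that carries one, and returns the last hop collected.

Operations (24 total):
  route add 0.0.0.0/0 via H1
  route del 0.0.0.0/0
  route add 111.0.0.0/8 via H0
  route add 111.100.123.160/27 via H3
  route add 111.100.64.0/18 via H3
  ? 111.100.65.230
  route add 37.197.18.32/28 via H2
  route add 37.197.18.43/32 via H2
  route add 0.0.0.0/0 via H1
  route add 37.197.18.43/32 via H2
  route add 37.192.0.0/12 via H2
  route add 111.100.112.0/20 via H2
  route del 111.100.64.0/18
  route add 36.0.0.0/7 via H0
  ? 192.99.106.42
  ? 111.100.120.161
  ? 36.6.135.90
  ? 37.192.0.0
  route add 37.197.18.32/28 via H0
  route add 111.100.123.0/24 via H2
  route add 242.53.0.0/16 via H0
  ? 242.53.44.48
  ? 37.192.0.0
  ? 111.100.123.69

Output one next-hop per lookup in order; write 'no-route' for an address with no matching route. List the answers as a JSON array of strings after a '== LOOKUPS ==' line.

Process each operation:
  add 0.0.0.0/0 -> H1 at depth 0
  - 0.0.0.0/0 clear@0
  add 111.0.0.0/8 -> H0 at depth 8
  add 111.100.123.160/27 -> H3 at depth 27
  add 111.100.64.0/18 -> H3 at depth 18
  Q 111.100.65.230: descend 011011110110010001 ; hops seen [H0,H3] ; pick H3
  add 37.197.18.32/28 -> H2 at depth 28
  add 37.197.18.43/32 -> H2 at depth 32
  add 0.0.0.0/0 -> H1 at depth 0
  add 37.197.18.43/32 -> H2 at depth 32
  add 37.192.0.0/12 -> H2 at depth 12
  add 111.100.112.0/20 -> H2 at depth 20
  - 111.100.64.0/18 clear@18
  add 36.0.0.0/7 -> H0 at depth 7
  Q 192.99.106.42: descend ε ; hops seen [H1] ; pick H1
  Q 111.100.120.161: descend 0110111101100100011110 ; hops seen [H1,H0,H2] ; pick H2
  Q 36.6.135.90: descend 0010010 ; hops seen [H1,H0] ; pick H0
  Q 37.192.0.0: descend 0010010111000 ; hops seen [H1,H0,H2] ; pick H2
  add 37.197.18.32/28 -> H0 at depth 28
  add 111.100.123.0/24 -> H2 at depth 24
  add 242.53.0.0/16 -> H0 at depth 16
  Q 242.53.44.48: descend 1111001000110101 ; hops seen [H1,H0] ; pick H0
  Q 37.192.0.0: descend 0010010111000 ; hops seen [H1,H0,H2] ; pick H2
  Q 111.100.123.69: descend 011011110110010001111011 ; hops seen [H1,H0,H2,H2] ; pick H2

== LOOKUPS ==
["H3","H1","H2","H0","H2","H0","H2","H2"]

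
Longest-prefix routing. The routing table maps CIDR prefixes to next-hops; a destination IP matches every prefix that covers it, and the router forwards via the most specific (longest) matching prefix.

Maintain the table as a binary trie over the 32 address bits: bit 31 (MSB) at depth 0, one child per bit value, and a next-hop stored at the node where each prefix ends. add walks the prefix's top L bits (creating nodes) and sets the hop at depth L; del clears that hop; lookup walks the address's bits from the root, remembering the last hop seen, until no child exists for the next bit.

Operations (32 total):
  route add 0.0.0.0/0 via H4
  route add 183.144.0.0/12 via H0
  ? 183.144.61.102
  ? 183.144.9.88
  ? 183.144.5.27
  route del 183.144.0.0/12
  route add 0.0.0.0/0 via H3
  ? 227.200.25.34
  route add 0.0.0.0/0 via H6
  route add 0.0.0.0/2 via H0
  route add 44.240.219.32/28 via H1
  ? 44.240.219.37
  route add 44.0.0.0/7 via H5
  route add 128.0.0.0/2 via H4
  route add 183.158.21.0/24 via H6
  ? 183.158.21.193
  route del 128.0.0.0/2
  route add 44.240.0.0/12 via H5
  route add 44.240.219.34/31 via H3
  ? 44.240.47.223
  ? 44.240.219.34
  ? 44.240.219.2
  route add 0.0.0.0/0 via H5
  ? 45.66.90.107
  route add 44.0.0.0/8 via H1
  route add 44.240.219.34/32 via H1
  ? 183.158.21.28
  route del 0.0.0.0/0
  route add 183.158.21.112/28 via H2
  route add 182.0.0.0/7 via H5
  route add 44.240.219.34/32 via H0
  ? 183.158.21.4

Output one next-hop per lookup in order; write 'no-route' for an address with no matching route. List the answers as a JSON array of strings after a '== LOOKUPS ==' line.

Trace:
  + 0.0.0.0/0 (H4) depth=0
  + 183.144.0.0/12 (H0) depth=12
  ? 183.144.61.102  path d0:H4→d1:-→d2:-→d3:-→d4:-→d5:-→d6:-→d7:-→d8:-→d9:-→d10:-→d11:-→d12:H0  best=H0
  ? 183.144.9.88  path d0:H4→d1:-→d2:-→d3:-→d4:-→d5:-→d6:-→d7:-→d8:-→d9:-→d10:-→d11:-→d12:H0  best=H0
  ? 183.144.5.27  path d0:H4→d1:-→d2:-→d3:-→d4:-→d5:-→d6:-→d7:-→d8:-→d9:-→d10:-→d11:-→d12:H0  best=H0
  del 183.144.0.0/12 (clear depth 12)
  + 0.0.0.0/0 (H3) depth=0
  ? 227.200.25.34  path d0:H3→d1:-  best=H3
  + 0.0.0.0/0 (H6) depth=0
  + 0.0.0.0/2 (H0) depth=2
  + 44.240.219.32/28 (H1) depth=28
  ? 44.240.219.37  path d0:H6→d1:-→d2:H0→d3:-→d4:-→d5:-→d6:-→d7:-→d8:-→d9:-→d10:-→d11:-→d12:-→d13:-→d14:-→d15:-→d16:-→d17:-→d18:-→d19:-→d20:-→d21:-→d22:-→d23:-→d24:-→d25:-→d26:-→d27:-→d28:H1  best=H1
  + 44.0.0.0/7 (H5) depth=7
  + 128.0.0.0/2 (H4) depth=2
  + 183.158.21.0/24 (H6) depth=24
  ? 183.158.21.193  path d0:H6→d1:-→d2:H4→d3:-→d4:-→d5:-→d6:-→d7:-→d8:-→d9:-→d10:-→d11:-→d12:-→d13:-→d14:-→d15:-→d16:-→d17:-→d18:-→d19:-→d20:-→d21:-→d22:-→d23:-→d24:H6  best=H6
  del 128.0.0.0/2 (clear depth 2)
  + 44.240.0.0/12 (H5) depth=12
  + 44.240.219.34/31 (H3) depth=31
  ? 44.240.47.223  path d0:H6→d1:-→d2:H0→d3:-→d4:-→d5:-→d6:-→d7:H5→d8:-→d9:-→d10:-→d11:-→d12:H5→d13:-→d14:-→d15:-→d16:-  best=H5
  ? 44.240.219.34  path d0:H6→d1:-→d2:H0→d3:-→d4:-→d5:-→d6:-→d7:H5→d8:-→d9:-→d10:-→d11:-→d12:H5→d13:-→d14:-→d15:-→d16:-→d17:-→d18:-→d19:-→d20:-→d21:-→d22:-→d23:-→d24:-→d25:-→d26:-→d27:-→d28:H1→d29:-→d30:-→d31:H3  best=H3
  ? 44.240.219.2  path d0:H6→d1:-→d2:H0→d3:-→d4:-→d5:-→d6:-→d7:H5→d8:-→d9:-→d10:-→d11:-→d12:H5→d13:-→d14:-→d15:-→d16:-→d17:-→d18:-→d19:-→d20:-→d21:-→d22:-→d23:-→d24:-→d25:-→d26:-  best=H5
  + 0.0.0.0/0 (H5) depth=0
  ? 45.66.90.107  path d0:H5→d1:-→d2:H0→d3:-→d4:-→d5:-→d6:-→d7:H5  best=H5
  + 44.0.0.0/8 (H1) depth=8
  + 44.240.219.34/32 (H1) depth=32
  ? 183.158.21.28  path d0:H5→d1:-→d2:-→d3:-→d4:-→d5:-→d6:-→d7:-→d8:-→d9:-→d10:-→d11:-→d12:-→d13:-→d14:-→d15:-→d16:-→d17:-→d18:-→d19:-→d20:-→d21:-→d22:-→d23:-→d24:H6  best=H6
  del 0.0.0.0/0 (clear depth 0)
  + 183.158.21.112/28 (H2) depth=28
  + 182.0.0.0/7 (H5) depth=7
  + 44.240.219.34/32 (H0) depth=32
  ? 183.158.21.4  path d0:-→d1:-→d2:-→d3:-→d4:-→d5:-→d6:-→d7:H5→d8:-→d9:-→d10:-→d11:-→d12:-→d13:-→d14:-→d15:-→d16:-→d17:-→d18:-→d19:-→d20:-→d21:-→d22:-→d23:-→d24:H6→d25:-  best=H6

== LOOKUPS ==
["H0","H0","H0","H3","H1","H6","H5","H3","H5","H5","H6","H6"]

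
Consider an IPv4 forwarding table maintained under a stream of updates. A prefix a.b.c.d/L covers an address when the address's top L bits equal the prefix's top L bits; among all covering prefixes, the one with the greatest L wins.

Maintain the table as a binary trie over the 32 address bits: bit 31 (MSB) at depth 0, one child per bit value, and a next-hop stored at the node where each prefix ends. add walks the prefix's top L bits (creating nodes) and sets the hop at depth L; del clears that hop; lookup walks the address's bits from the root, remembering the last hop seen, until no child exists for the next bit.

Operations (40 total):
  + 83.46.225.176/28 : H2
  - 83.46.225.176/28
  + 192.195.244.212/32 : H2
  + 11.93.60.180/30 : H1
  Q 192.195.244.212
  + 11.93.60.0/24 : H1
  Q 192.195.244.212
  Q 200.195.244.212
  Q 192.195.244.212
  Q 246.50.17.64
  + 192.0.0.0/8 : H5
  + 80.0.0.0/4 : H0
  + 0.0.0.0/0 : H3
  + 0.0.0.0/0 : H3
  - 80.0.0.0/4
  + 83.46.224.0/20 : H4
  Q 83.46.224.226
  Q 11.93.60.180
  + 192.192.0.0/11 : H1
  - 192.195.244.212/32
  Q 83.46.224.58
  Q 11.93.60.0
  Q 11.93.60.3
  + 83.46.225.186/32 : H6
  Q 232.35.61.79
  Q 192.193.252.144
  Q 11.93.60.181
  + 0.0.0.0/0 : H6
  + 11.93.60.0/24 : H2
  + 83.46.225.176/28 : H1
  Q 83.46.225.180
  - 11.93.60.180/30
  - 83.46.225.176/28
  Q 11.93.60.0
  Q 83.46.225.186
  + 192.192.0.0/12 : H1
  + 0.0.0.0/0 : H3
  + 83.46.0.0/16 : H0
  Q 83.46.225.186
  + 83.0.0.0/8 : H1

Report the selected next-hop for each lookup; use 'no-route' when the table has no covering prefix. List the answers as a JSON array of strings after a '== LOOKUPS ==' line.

Trace:
  + 83.46.225.176/28 (H2) depth=28
  - 83.46.225.176/28 clear@28
  + 192.195.244.212/32 (H2) depth=32
  + 11.93.60.180/30 (H1) depth=30
  ? 192.195.244.212  path d0:-→d1:-→d2:-→d3:-→d4:-→d5:-→d6:-→d7:-→d8:-→d9:-→d10:-→d11:-→d12:-→d13:-→d14:-→d15:-→d16:-→d17:-→d18:-→d19:-→d20:-→d21:-→d22:-→d23:-→d24:-→d25:-→d26:-→d27:-→d28:-→d29:-→d30:-→d31:-→d32:H2  best=H2
  + 11.93.60.0/24 (H1) depth=24
  ? 192.195.244.212  path d0:-→d1:-→d2:-→d3:-→d4:-→d5:-→d6:-→d7:-→d8:-→d9:-→d10:-→d11:-→d12:-→d13:-→d14:-→d15:-→d16:-→d17:-→d18:-→d19:-→d20:-→d21:-→d22:-→d23:-→d24:-→d25:-→d26:-→d27:-→d28:-→d29:-→d30:-→d31:-→d32:H2  best=H2
  ? 200.195.244.212  path d0:-→d1:-→d2:-→d3:-→d4:-  best=no-route
  ? 192.195.244.212  path d0:-→d1:-→d2:-→d3:-→d4:-→d5:-→d6:-→d7:-→d8:-→d9:-→d10:-→d11:-→d12:-→d13:-→d14:-→d15:-→d16:-→d17:-→d18:-→d19:-→d20:-→d21:-→d22:-→d23:-→d24:-→d25:-→d26:-→d27:-→d28:-→d29:-→d30:-→d31:-→d32:H2  best=H2
  ? 246.50.17.64  path d0:-→d1:-→d2:-  best=no-route
  + 192.0.0.0/8 (H5) depth=8
  + 80.0.0.0/4 (H0) depth=4
  + 0.0.0.0/0 (H3) depth=0
  + 0.0.0.0/0 (H3) depth=0
  - 80.0.0.0/4 clear@4
  + 83.46.224.0/20 (H4) depth=20
  ? 83.46.224.226  path d0:H3→d1:-→d2:-→d3:-→d4:-→d5:-→d6:-→d7:-→d8:-→d9:-→d10:-→d11:-→d12:-→d13:-→d14:-→d15:-→d16:-→d17:-→d18:-→d19:-→d20:H4→d21:-→d22:-→d23:-  best=H4
  ? 11.93.60.180  path d0:H3→d1:-→d2:-→d3:-→d4:-→d5:-→d6:-→d7:-→d8:-→d9:-→d10:-→d11:-→d12:-→d13:-→d14:-→d15:-→d16:-→d17:-→d18:-→d19:-→d20:-→d21:-→d22:-→d23:-→d24:H1→d25:-→d26:-→d27:-→d28:-→d29:-→d30:H1  best=H1
  + 192.192.0.0/11 (H1) depth=11
  - 192.195.244.212/32 clear@32
  ? 83.46.224.58  path d0:H3→d1:-→d2:-→d3:-→d4:-→d5:-→d6:-→d7:-→d8:-→d9:-→d10:-→d11:-→d12:-→d13:-→d14:-→d15:-→d16:-→d17:-→d18:-→d19:-→d20:H4→d21:-→d22:-→d23:-  best=H4
  ? 11.93.60.0  path d0:H3→d1:-→d2:-→d3:-→d4:-→d5:-→d6:-→d7:-→d8:-→d9:-→d10:-→d11:-→d12:-→d13:-→d14:-→d15:-→d16:-→d17:-→d18:-→d19:-→d20:-→d21:-→d22:-→d23:-→d24:H1  best=H1
  ? 11.93.60.3  path d0:H3→d1:-→d2:-→d3:-→d4:-→d5:-→d6:-→d7:-→d8:-→d9:-→d10:-→d11:-→d12:-→d13:-→d14:-→d15:-→d16:-→d17:-→d18:-→d19:-→d20:-→d21:-→d22:-→d23:-→d24:H1  best=H1
  + 83.46.225.186/32 (H6) depth=32
  ? 232.35.61.79  path d0:H3→d1:-→d2:-  best=H3
  ? 192.193.252.144  path d0:H3→d1:-→d2:-→d3:-→d4:-→d5:-→d6:-→d7:-→d8:H5→d9:-→d10:-→d11:H1→d12:-→d13:-→d14:-  best=H1
  ? 11.93.60.181  path d0:H3→d1:-→d2:-→d3:-→d4:-→d5:-→d6:-→d7:-→d8:-→d9:-→d10:-→d11:-→d12:-→d13:-→d14:-→d15:-→d16:-→d17:-→d18:-→d19:-→d20:-→d21:-→d22:-→d23:-→d24:H1→d25:-→d26:-→d27:-→d28:-→d29:-→d30:H1  best=H1
  + 0.0.0.0/0 (H6) depth=0
  + 11.93.60.0/24 (H2) depth=24
  + 83.46.225.176/28 (H1) depth=28
  ? 83.46.225.180  path d0:H6→d1:-→d2:-→d3:-→d4:-→d5:-→d6:-→d7:-→d8:-→d9:-→d10:-→d11:-→d12:-→d13:-→d14:-→d15:-→d16:-→d17:-→d18:-→d19:-→d20:H4→d21:-→d22:-→d23:-→d24:-→d25:-→d26:-→d27:-→d28:H1  best=H1
  - 11.93.60.180/30 clear@30
  - 83.46.225.176/28 clear@28
  ? 11.93.60.0  path d0:H6→d1:-→d2:-→d3:-→d4:-→d5:-→d6:-→d7:-→d8:-→d9:-→d10:-→d11:-→d12:-→d13:-→d14:-→d15:-→d16:-→d17:-→d18:-→d19:-→d20:-→d21:-→d22:-→d23:-→d24:H2  best=H2
  ? 83.46.225.186  path d0:H6→d1:-→d2:-→d3:-→d4:-→d5:-→d6:-→d7:-→d8:-→d9:-→d10:-→d11:-→d12:-→d13:-→d14:-→d15:-→d16:-→d17:-→d18:-→d19:-→d20:H4→d21:-→d22:-→d23:-→d24:-→d25:-→d26:-→d27:-→d28:-→d29:-→d30:-→d31:-→d32:H6  best=H6
  + 192.192.0.0/12 (H1) depth=12
  + 0.0.0.0/0 (H3) depth=0
  + 83.46.0.0/16 (H0) depth=16
  ? 83.46.225.186  path d0:H3→d1:-→d2:-→d3:-→d4:-→d5:-→d6:-→d7:-→d8:-→d9:-→d10:-→d11:-→d12:-→d13:-→d14:-→d15:-→d16:H0→d17:-→d18:-→d19:-→d20:H4→d21:-→d22:-→d23:-→d24:-→d25:-→d26:-→d27:-→d28:-→d29:-→d30:-→d31:-→d32:H6  best=H6
  + 83.0.0.0/8 (H1) depth=8

== LOOKUPS ==
["H2","H2","no-route","H2","no-route","H4","H1","H4","H1","H1","H3","H1","H1","H1","H2","H6","H6"]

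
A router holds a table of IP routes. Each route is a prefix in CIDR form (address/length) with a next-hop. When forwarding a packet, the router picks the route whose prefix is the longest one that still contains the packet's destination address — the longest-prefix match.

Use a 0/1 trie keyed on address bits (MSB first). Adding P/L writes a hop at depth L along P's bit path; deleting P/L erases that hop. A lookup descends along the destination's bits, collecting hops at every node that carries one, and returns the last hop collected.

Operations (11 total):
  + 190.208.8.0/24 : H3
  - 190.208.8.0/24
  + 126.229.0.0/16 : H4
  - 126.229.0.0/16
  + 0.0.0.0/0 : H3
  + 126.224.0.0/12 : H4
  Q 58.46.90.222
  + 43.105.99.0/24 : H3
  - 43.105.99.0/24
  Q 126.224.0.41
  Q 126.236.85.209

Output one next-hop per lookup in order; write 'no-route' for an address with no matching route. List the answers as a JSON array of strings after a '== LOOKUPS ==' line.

Apply in order:
  + 190.208.8.0/24 (H3) depth=24
  - 190.208.8.0/24 clear@24
  + 126.229.0.0/16 (H4) depth=16
  - 126.229.0.0/16 clear@16
  + 0.0.0.0/0 (H3) depth=0
  + 126.224.0.0/12 (H4) depth=12
  lookup 58.46.90.222: bits 0 walk d0:H3→d1:- -> H3
  + 43.105.99.0/24 (H3) depth=24
  - 43.105.99.0/24 clear@24
  lookup 126.224.0.41: bits 0111111011100 walk d0:H3→d1:-→d2:-→d3:-→d4:-→d5:-→d6:-→d7:-→d8:-→d9:-→d10:-→d11:-→d12:H4→d13:- -> H4
  lookup 126.236.85.209: bits 011111101110 walk d0:H3→d1:-→d2:-→d3:-→d4:-→d5:-→d6:-→d7:-→d8:-→d9:-→d10:-→d11:-→d12:H4 -> H4

== LOOKUPS ==
["H3","H4","H4"]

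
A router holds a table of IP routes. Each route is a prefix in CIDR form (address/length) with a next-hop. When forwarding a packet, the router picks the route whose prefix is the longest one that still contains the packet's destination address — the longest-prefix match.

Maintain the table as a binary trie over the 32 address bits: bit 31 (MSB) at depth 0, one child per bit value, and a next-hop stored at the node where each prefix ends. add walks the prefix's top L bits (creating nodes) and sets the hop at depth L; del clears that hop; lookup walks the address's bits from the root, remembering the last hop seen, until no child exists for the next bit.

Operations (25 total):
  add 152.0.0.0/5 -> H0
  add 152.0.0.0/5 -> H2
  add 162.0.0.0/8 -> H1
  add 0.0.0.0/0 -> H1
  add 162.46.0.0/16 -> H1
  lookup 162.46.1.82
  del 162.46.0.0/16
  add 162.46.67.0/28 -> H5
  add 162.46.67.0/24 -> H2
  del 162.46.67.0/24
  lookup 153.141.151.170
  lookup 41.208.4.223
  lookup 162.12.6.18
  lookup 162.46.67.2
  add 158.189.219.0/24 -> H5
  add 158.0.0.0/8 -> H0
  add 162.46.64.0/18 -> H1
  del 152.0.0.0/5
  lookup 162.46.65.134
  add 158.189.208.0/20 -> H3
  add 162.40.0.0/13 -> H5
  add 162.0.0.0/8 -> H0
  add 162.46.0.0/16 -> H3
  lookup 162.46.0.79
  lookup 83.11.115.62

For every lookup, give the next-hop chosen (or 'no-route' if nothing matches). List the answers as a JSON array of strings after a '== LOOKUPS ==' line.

Process each operation:
  + 152.0.0.0/5 (H0) depth=5
  + 152.0.0.0/5 (H2) depth=5
  + 162.0.0.0/8 (H1) depth=8
  + 0.0.0.0/0 (H1) depth=0
  + 162.46.0.0/16 (H1) depth=16
  lookup 162.46.1.82: bits 1010001000101110 walk d0:H1→d1:-→d2:-→d3:-→d4:-→d5:-→d6:-→d7:-→d8:H1→d9:-→d10:-→d11:-→d12:-→d13:-→d14:-→d15:-→d16:H1 -> H1
  del 162.46.0.0/16 (clear depth 16)
  + 162.46.67.0/28 (H5) depth=28
  + 162.46.67.0/24 (H2) depth=24
  del 162.46.67.0/24 (clear depth 24)
  lookup 153.141.151.170: bits 10011 walk d0:H1→d1:-→d2:-→d3:-→d4:-→d5:H2 -> H2
  lookup 41.208.4.223: bits ε walk d0:H1 -> H1
  lookup 162.12.6.18: bits 1010001000 walk d0:H1→d1:-→d2:-→d3:-→d4:-→d5:-→d6:-→d7:-→d8:H1→d9:-→d10:- -> H1
  lookup 162.46.67.2: bits 1010001000101110010000110000 walk d0:H1→d1:-→d2:-→d3:-→d4:-→d5:-→d6:-→d7:-→d8:H1→d9:-→d10:-→d11:-→d12:-→d13:-→d14:-→d15:-→d16:-→d17:-→d18:-→d19:-→d20:-→d21:-→d22:-→d23:-→d24:-→d25:-→d26:-→d27:-→d28:H5 -> H5
  + 158.189.219.0/24 (H5) depth=24
  + 158.0.0.0/8 (H0) depth=8
  + 162.46.64.0/18 (H1) depth=18
  del 152.0.0.0/5 (clear depth 5)
  lookup 162.46.65.134: bits 1010001000101110010000 walk d0:H1→d1:-→d2:-→d3:-→d4:-→d5:-→d6:-→d7:-→d8:H1→d9:-→d10:-→d11:-→d12:-→d13:-→d14:-→d15:-→d16:-→d17:-→d18:H1→d19:-→d20:-→d21:-→d22:- -> H1
  + 158.189.208.0/20 (H3) depth=20
  + 162.40.0.0/13 (H5) depth=13
  + 162.0.0.0/8 (H0) depth=8
  + 162.46.0.0/16 (H3) depth=16
  lookup 162.46.0.79: bits 10100010001011100 walk d0:H1→d1:-→d2:-→d3:-→d4:-→d5:-→d6:-→d7:-→d8:H0→d9:-→d10:-→d11:-→d12:-→d13:H5→d14:-→d15:-→d16:H3→d17:- -> H3
  lookup 83.11.115.62: bits ε walk d0:H1 -> H1

== LOOKUPS ==
["H1","H2","H1","H1","H5","H1","H3","H1"]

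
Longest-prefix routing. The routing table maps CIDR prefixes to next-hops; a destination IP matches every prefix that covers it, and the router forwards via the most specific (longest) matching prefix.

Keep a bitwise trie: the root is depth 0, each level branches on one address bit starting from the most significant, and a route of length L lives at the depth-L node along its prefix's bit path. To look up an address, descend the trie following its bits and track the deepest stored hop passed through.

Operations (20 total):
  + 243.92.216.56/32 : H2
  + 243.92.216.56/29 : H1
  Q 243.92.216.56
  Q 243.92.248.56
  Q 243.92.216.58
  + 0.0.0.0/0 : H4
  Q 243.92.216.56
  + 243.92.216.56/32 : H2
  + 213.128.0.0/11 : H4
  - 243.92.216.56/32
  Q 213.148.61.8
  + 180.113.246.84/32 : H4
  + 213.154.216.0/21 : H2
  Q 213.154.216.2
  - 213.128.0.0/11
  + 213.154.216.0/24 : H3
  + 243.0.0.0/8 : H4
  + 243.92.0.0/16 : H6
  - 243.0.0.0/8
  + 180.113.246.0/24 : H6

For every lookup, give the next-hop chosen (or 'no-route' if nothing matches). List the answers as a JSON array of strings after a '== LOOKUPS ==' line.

Apply in order:
  add 243.92.216.56/32 -> H2 at depth 32
  add 243.92.216.56/29 -> H1 at depth 29
  lookup 243.92.216.56: bits 11110011010111001101100000111000 walk d0:-→d1:-→d2:-→d3:-→d4:-→d5:-→d6:-→d7:-→d8:-→d9:-→d10:-→d11:-→d12:-→d13:-→d14:-→d15:-→d16:-→d17:-→d18:-→d19:-→d20:-→d21:-→d22:-→d23:-→d24:-→d25:-→d26:-→d27:-→d28:-→d29:H1→d30:-→d31:-→d32:H2 -> H2
  lookup 243.92.248.56: bits 111100110101110011 walk d0:-→d1:-→d2:-→d3:-→d4:-→d5:-→d6:-→d7:-→d8:-→d9:-→d10:-→d11:-→d12:-→d13:-→d14:-→d15:-→d16:-→d17:-→d18:- -> no-route
  lookup 243.92.216.58: bits 111100110101110011011000001110 walk d0:-→d1:-→d2:-→d3:-→d4:-→d5:-→d6:-→d7:-→d8:-→d9:-→d10:-→d11:-→d12:-→d13:-→d14:-→d15:-→d16:-→d17:-→d18:-→d19:-→d20:-→d21:-→d22:-→d23:-→d24:-→d25:-→d26:-→d27:-→d28:-→d29:H1→d30:- -> H1
  add 0.0.0.0/0 -> H4 at depth 0
  lookup 243.92.216.56: bits 11110011010111001101100000111000 walk d0:H4→d1:-→d2:-→d3:-→d4:-→d5:-→d6:-→d7:-→d8:-→d9:-→d10:-→d11:-→d12:-→d13:-→d14:-→d15:-→d16:-→d17:-→d18:-→d19:-→d20:-→d21:-→d22:-→d23:-→d24:-→d25:-→d26:-→d27:-→d28:-→d29:H1→d30:-→d31:-→d32:H2 -> H2
  add 243.92.216.56/32 -> H2 at depth 32
  add 213.128.0.0/11 -> H4 at depth 11
  del 243.92.216.56/32 (clear depth 32)
  lookup 213.148.61.8: bits 11010101100 walk d0:H4→d1:-→d2:-→d3:-→d4:-→d5:-→d6:-→d7:-→d8:-→d9:-→d10:-→d11:H4 -> H4
  add 180.113.246.84/32 -> H4 at depth 32
  add 213.154.216.0/21 -> H2 at depth 21
  lookup 213.154.216.2: bits 110101011001101011011 walk d0:H4→d1:-→d2:-→d3:-→d4:-→d5:-→d6:-→d7:-→d8:-→d9:-→d10:-→d11:H4→d12:-→d13:-→d14:-→d15:-→d16:-→d17:-→d18:-→d19:-→d20:-→d21:H2 -> H2
  del 213.128.0.0/11 (clear depth 11)
  add 213.154.216.0/24 -> H3 at depth 24
  add 243.0.0.0/8 -> H4 at depth 8
  add 243.92.0.0/16 -> H6 at depth 16
  del 243.0.0.0/8 (clear depth 8)
  add 180.113.246.0/24 -> H6 at depth 24

== LOOKUPS ==
["H2","no-route","H1","H2","H4","H2"]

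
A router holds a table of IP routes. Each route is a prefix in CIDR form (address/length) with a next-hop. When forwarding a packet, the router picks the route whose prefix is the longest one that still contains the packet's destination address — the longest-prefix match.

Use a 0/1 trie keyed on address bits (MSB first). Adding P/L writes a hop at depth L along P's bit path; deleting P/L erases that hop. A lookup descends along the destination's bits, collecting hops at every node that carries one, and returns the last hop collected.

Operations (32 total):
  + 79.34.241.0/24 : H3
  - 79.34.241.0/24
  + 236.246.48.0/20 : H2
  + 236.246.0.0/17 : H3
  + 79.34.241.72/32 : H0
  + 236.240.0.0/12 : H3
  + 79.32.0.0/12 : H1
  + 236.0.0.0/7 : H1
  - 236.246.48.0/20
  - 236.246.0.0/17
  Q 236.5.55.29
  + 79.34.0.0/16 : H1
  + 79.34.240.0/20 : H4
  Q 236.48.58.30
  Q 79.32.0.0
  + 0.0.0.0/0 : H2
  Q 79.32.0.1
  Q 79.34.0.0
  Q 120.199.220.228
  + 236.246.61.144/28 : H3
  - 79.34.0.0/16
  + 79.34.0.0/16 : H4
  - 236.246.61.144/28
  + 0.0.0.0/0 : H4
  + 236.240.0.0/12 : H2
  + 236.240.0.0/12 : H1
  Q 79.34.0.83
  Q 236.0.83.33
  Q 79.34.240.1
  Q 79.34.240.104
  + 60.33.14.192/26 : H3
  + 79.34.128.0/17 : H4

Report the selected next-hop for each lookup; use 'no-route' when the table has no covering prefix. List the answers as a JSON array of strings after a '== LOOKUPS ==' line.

Process each operation:
  add 79.34.241.0/24 -> H3 at depth 24
  - 79.34.241.0/24 clear@24
  add 236.246.48.0/20 -> H2 at depth 20
  add 236.246.0.0/17 -> H3 at depth 17
  add 79.34.241.72/32 -> H0 at depth 32
  add 236.240.0.0/12 -> H3 at depth 12
  add 79.32.0.0/12 -> H1 at depth 12
  add 236.0.0.0/7 -> H1 at depth 7
  - 236.246.48.0/20 clear@20
  - 236.246.0.0/17 clear@17
  ? 236.5.55.29  path d0:-→d1:-→d2:-→d3:-→d4:-→d5:-→d6:-→d7:H1→d8:-  best=H1
  add 79.34.0.0/16 -> H1 at depth 16
  add 79.34.240.0/20 -> H4 at depth 20
  ? 236.48.58.30  path d0:-→d1:-→d2:-→d3:-→d4:-→d5:-→d6:-→d7:H1→d8:-  best=H1
  ? 79.32.0.0  path d0:-→d1:-→d2:-→d3:-→d4:-→d5:-→d6:-→d7:-→d8:-→d9:-→d10:-→d11:-→d12:H1→d13:-→d14:-  best=H1
  add 0.0.0.0/0 -> H2 at depth 0
  ? 79.32.0.1  path d0:H2→d1:-→d2:-→d3:-→d4:-→d5:-→d6:-→d7:-→d8:-→d9:-→d10:-→d11:-→d12:H1→d13:-→d14:-  best=H1
  ? 79.34.0.0  path d0:H2→d1:-→d2:-→d3:-→d4:-→d5:-→d6:-→d7:-→d8:-→d9:-→d10:-→d11:-→d12:H1→d13:-→d14:-→d15:-→d16:H1  best=H1
  ? 120.199.220.228  path d0:H2→d1:-→d2:-  best=H2
  add 236.246.61.144/28 -> H3 at depth 28
  - 79.34.0.0/16 clear@16
  add 79.34.0.0/16 -> H4 at depth 16
  - 236.246.61.144/28 clear@28
  add 0.0.0.0/0 -> H4 at depth 0
  add 236.240.0.0/12 -> H2 at depth 12
  add 236.240.0.0/12 -> H1 at depth 12
  ? 79.34.0.83  path d0:H4→d1:-→d2:-→d3:-→d4:-→d5:-→d6:-→d7:-→d8:-→d9:-→d10:-→d11:-→d12:H1→d13:-→d14:-→d15:-→d16:H4  best=H4
  ? 236.0.83.33  path d0:H4→d1:-→d2:-→d3:-→d4:-→d5:-→d6:-→d7:H1→d8:-  best=H1
  ? 79.34.240.1  path d0:H4→d1:-→d2:-→d3:-→d4:-→d5:-→d6:-→d7:-→d8:-→d9:-→d10:-→d11:-→d12:H1→d13:-→d14:-→d15:-→d16:H4→d17:-→d18:-→d19:-→d20:H4→d21:-→d22:-→d23:-  best=H4
  ? 79.34.240.104  path d0:H4→d1:-→d2:-→d3:-→d4:-→d5:-→d6:-→d7:-→d8:-→d9:-→d10:-→d11:-→d12:H1→d13:-→d14:-→d15:-→d16:H4→d17:-→d18:-→d19:-→d20:H4→d21:-→d22:-→d23:-  best=H4
  add 60.33.14.192/26 -> H3 at depth 26
  add 79.34.128.0/17 -> H4 at depth 17

== LOOKUPS ==
["H1","H1","H1","H1","H1","H2","H4","H1","H4","H4"]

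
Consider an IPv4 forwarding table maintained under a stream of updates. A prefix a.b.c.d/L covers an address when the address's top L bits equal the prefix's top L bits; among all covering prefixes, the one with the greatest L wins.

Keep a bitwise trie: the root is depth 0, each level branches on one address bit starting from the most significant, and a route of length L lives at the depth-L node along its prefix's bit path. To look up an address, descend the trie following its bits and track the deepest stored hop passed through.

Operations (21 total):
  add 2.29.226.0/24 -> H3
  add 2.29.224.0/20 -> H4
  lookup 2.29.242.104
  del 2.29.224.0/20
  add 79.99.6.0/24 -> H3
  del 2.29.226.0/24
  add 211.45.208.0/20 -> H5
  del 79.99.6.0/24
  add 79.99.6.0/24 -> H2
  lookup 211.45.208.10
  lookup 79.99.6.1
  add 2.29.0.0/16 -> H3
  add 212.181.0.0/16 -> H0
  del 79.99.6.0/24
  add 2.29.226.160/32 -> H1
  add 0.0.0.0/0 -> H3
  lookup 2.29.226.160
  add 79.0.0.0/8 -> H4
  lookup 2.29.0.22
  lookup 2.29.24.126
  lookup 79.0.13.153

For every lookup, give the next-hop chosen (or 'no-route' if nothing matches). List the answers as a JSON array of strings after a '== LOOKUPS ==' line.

Process each operation:
  add 2.29.226.0/24 -> H3 at depth 24
  add 2.29.224.0/20 -> H4 at depth 20
  ? 2.29.242.104  path d0:-→d1:-→d2:-→d3:-→d4:-→d5:-→d6:-→d7:-→d8:-→d9:-→d10:-→d11:-→d12:-→d13:-→d14:-→d15:-→d16:-→d17:-→d18:-→d19:-  best=no-route
  del 2.29.224.0/20 (clear depth 20)
  add 79.99.6.0/24 -> H3 at depth 24
  del 2.29.226.0/24 (clear depth 24)
  add 211.45.208.0/20 -> H5 at depth 20
  del 79.99.6.0/24 (clear depth 24)
  add 79.99.6.0/24 -> H2 at depth 24
  ? 211.45.208.10  path d0:-→d1:-→d2:-→d3:-→d4:-→d5:-→d6:-→d7:-→d8:-→d9:-→d10:-→d11:-→d12:-→d13:-→d14:-→d15:-→d16:-→d17:-→d18:-→d19:-→d20:H5  best=H5
  ? 79.99.6.1  path d0:-→d1:-→d2:-→d3:-→d4:-→d5:-→d6:-→d7:-→d8:-→d9:-→d10:-→d11:-→d12:-→d13:-→d14:-→d15:-→d16:-→d17:-→d18:-→d19:-→d20:-→d21:-→d22:-→d23:-→d24:H2  best=H2
  add 2.29.0.0/16 -> H3 at depth 16
  add 212.181.0.0/16 -> H0 at depth 16
  del 79.99.6.0/24 (clear depth 24)
  add 2.29.226.160/32 -> H1 at depth 32
  add 0.0.0.0/0 -> H3 at depth 0
  ? 2.29.226.160  path d0:H3→d1:-→d2:-→d3:-→d4:-→d5:-→d6:-→d7:-→d8:-→d9:-→d10:-→d11:-→d12:-→d13:-→d14:-→d15:-→d16:H3→d17:-→d18:-→d19:-→d20:-→d21:-→d22:-→d23:-→d24:-→d25:-→d26:-→d27:-→d28:-→d29:-→d30:-→d31:-→d32:H1  best=H1
  add 79.0.0.0/8 -> H4 at depth 8
  ? 2.29.0.22  path d0:H3→d1:-→d2:-→d3:-→d4:-→d5:-→d6:-→d7:-→d8:-→d9:-→d10:-→d11:-→d12:-→d13:-→d14:-→d15:-→d16:H3  best=H3
  ? 2.29.24.126  path d0:H3→d1:-→d2:-→d3:-→d4:-→d5:-→d6:-→d7:-→d8:-→d9:-→d10:-→d11:-→d12:-→d13:-→d14:-→d15:-→d16:H3  best=H3
  ? 79.0.13.153  path d0:H3→d1:-→d2:-→d3:-→d4:-→d5:-→d6:-→d7:-→d8:H4→d9:-  best=H4

== LOOKUPS ==
["no-route","H5","H2","H1","H3","H3","H4"]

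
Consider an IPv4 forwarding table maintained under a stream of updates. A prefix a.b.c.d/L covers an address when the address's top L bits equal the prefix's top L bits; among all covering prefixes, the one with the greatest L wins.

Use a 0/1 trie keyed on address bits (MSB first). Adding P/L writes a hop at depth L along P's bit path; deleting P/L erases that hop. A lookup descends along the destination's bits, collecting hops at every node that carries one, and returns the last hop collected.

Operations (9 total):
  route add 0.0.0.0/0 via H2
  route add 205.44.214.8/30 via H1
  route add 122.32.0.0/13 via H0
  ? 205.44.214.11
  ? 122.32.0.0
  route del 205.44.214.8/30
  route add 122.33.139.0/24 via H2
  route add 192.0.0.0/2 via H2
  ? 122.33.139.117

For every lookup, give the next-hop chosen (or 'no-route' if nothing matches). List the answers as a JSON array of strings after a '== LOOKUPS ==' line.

Trace:
  add 0.0.0.0/0 -> H2 at depth 0
  add 205.44.214.8/30 -> H1 at depth 30
  add 122.32.0.0/13 -> H0 at depth 13
  ? 205.44.214.11  path d0:H2→d1:-→d2:-→d3:-→d4:-→d5:-→d6:-→d7:-→d8:-→d9:-→d10:-→d11:-→d12:-→d13:-→d14:-→d15:-→d16:-→d17:-→d18:-→d19:-→d20:-→d21:-→d22:-→d23:-→d24:-→d25:-→d26:-→d27:-→d28:-→d29:-→d30:H1  best=H1
  ? 122.32.0.0  path d0:H2→d1:-→d2:-→d3:-→d4:-→d5:-→d6:-→d7:-→d8:-→d9:-→d10:-→d11:-→d12:-→d13:H0  best=H0
  del 205.44.214.8/30 (clear depth 30)
  add 122.33.139.0/24 -> H2 at depth 24
  add 192.0.0.0/2 -> H2 at depth 2
  ? 122.33.139.117  path d0:H2→d1:-→d2:-→d3:-→d4:-→d5:-→d6:-→d7:-→d8:-→d9:-→d10:-→d11:-→d12:-→d13:H0→d14:-→d15:-→d16:-→d17:-→d18:-→d19:-→d20:-→d21:-→d22:-→d23:-→d24:H2  best=H2

== LOOKUPS ==
["H1","H0","H2"]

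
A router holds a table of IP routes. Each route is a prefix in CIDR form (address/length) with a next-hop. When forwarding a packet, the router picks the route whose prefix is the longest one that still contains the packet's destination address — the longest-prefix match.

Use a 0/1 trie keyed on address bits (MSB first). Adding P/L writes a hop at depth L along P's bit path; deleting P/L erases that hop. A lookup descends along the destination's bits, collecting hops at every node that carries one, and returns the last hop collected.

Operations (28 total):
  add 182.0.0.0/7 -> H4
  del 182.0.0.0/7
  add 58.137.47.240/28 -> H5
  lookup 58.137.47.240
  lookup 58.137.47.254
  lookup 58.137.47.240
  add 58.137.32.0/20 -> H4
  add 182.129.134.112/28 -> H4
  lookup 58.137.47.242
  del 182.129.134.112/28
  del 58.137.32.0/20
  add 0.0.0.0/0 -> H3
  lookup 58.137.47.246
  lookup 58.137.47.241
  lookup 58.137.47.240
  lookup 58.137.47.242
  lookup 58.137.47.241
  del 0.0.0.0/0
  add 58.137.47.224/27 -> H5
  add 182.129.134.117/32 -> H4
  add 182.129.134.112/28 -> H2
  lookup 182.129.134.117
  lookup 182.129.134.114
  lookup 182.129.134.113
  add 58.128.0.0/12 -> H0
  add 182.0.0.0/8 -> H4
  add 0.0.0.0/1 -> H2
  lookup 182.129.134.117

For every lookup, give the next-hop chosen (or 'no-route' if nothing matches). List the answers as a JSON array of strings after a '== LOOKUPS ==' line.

Apply in order:
  add 182.0.0.0/7 -> H4 at depth 7
  - 182.0.0.0/7 clear@7
  add 58.137.47.240/28 -> H5 at depth 28
  lookup 58.137.47.240: bits 0011101010001001001011111111 walk d0:-→d1:-→d2:-→d3:-→d4:-→d5:-→d6:-→d7:-→d8:-→d9:-→d10:-→d11:-→d12:-→d13:-→d14:-→d15:-→d16:-→d17:-→d18:-→d19:-→d20:-→d21:-→d22:-→d23:-→d24:-→d25:-→d26:-→d27:-→d28:H5 -> H5
  lookup 58.137.47.254: bits 0011101010001001001011111111 walk d0:-→d1:-→d2:-→d3:-→d4:-→d5:-→d6:-→d7:-→d8:-→d9:-→d10:-→d11:-→d12:-→d13:-→d14:-→d15:-→d16:-→d17:-→d18:-→d19:-→d20:-→d21:-→d22:-→d23:-→d24:-→d25:-→d26:-→d27:-→d28:H5 -> H5
  lookup 58.137.47.240: bits 0011101010001001001011111111 walk d0:-→d1:-→d2:-→d3:-→d4:-→d5:-→d6:-→d7:-→d8:-→d9:-→d10:-→d11:-→d12:-→d13:-→d14:-→d15:-→d16:-→d17:-→d18:-→d19:-→d20:-→d21:-→d22:-→d23:-→d24:-→d25:-→d26:-→d27:-→d28:H5 -> H5
  add 58.137.32.0/20 -> H4 at depth 20
  add 182.129.134.112/28 -> H4 at depth 28
  lookup 58.137.47.242: bits 0011101010001001001011111111 walk d0:-→d1:-→d2:-→d3:-→d4:-→d5:-→d6:-→d7:-→d8:-→d9:-→d10:-→d11:-→d12:-→d13:-→d14:-→d15:-→d16:-→d17:-→d18:-→d19:-→d20:H4→d21:-→d22:-→d23:-→d24:-→d25:-→d26:-→d27:-→d28:H5 -> H5
  - 182.129.134.112/28 clear@28
  - 58.137.32.0/20 clear@20
  add 0.0.0.0/0 -> H3 at depth 0
  lookup 58.137.47.246: bits 0011101010001001001011111111 walk d0:H3→d1:-→d2:-→d3:-→d4:-→d5:-→d6:-→d7:-→d8:-→d9:-→d10:-→d11:-→d12:-→d13:-→d14:-→d15:-→d16:-→d17:-→d18:-→d19:-→d20:-→d21:-→d22:-→d23:-→d24:-→d25:-→d26:-→d27:-→d28:H5 -> H5
  lookup 58.137.47.241: bits 0011101010001001001011111111 walk d0:H3→d1:-→d2:-→d3:-→d4:-→d5:-→d6:-→d7:-→d8:-→d9:-→d10:-→d11:-→d12:-→d13:-→d14:-→d15:-→d16:-→d17:-→d18:-→d19:-→d20:-→d21:-→d22:-→d23:-→d24:-→d25:-→d26:-→d27:-→d28:H5 -> H5
  lookup 58.137.47.240: bits 0011101010001001001011111111 walk d0:H3→d1:-→d2:-→d3:-→d4:-→d5:-→d6:-→d7:-→d8:-→d9:-→d10:-→d11:-→d12:-→d13:-→d14:-→d15:-→d16:-→d17:-→d18:-→d19:-→d20:-→d21:-→d22:-→d23:-→d24:-→d25:-→d26:-→d27:-→d28:H5 -> H5
  lookup 58.137.47.242: bits 0011101010001001001011111111 walk d0:H3→d1:-→d2:-→d3:-→d4:-→d5:-→d6:-→d7:-→d8:-→d9:-→d10:-→d11:-→d12:-→d13:-→d14:-→d15:-→d16:-→d17:-→d18:-→d19:-→d20:-→d21:-→d22:-→d23:-→d24:-→d25:-→d26:-→d27:-→d28:H5 -> H5
  lookup 58.137.47.241: bits 0011101010001001001011111111 walk d0:H3→d1:-→d2:-→d3:-→d4:-→d5:-→d6:-→d7:-→d8:-→d9:-→d10:-→d11:-→d12:-→d13:-→d14:-→d15:-→d16:-→d17:-→d18:-→d19:-→d20:-→d21:-→d22:-→d23:-→d24:-→d25:-→d26:-→d27:-→d28:H5 -> H5
  - 0.0.0.0/0 clear@0
  add 58.137.47.224/27 -> H5 at depth 27
  add 182.129.134.117/32 -> H4 at depth 32
  add 182.129.134.112/28 -> H2 at depth 28
  lookup 182.129.134.117: bits 10110110100000011000011001110101 walk d0:-→d1:-→d2:-→d3:-→d4:-→d5:-→d6:-→d7:-→d8:-→d9:-→d10:-→d11:-→d12:-→d13:-→d14:-→d15:-→d16:-→d17:-→d18:-→d19:-→d20:-→d21:-→d22:-→d23:-→d24:-→d25:-→d26:-→d27:-→d28:H2→d29:-→d30:-→d31:-→d32:H4 -> H4
  lookup 182.129.134.114: bits 10110110100000011000011001110 walk d0:-→d1:-→d2:-→d3:-→d4:-→d5:-→d6:-→d7:-→d8:-→d9:-→d10:-→d11:-→d12:-→d13:-→d14:-→d15:-→d16:-→d17:-→d18:-→d19:-→d20:-→d21:-→d22:-→d23:-→d24:-→d25:-→d26:-→d27:-→d28:H2→d29:- -> H2
  lookup 182.129.134.113: bits 10110110100000011000011001110 walk d0:-→d1:-→d2:-→d3:-→d4:-→d5:-→d6:-→d7:-→d8:-→d9:-→d10:-→d11:-→d12:-→d13:-→d14:-→d15:-→d16:-→d17:-→d18:-→d19:-→d20:-→d21:-→d22:-→d23:-→d24:-→d25:-→d26:-→d27:-→d28:H2→d29:- -> H2
  add 58.128.0.0/12 -> H0 at depth 12
  add 182.0.0.0/8 -> H4 at depth 8
  add 0.0.0.0/1 -> H2 at depth 1
  lookup 182.129.134.117: bits 10110110100000011000011001110101 walk d0:-→d1:-→d2:-→d3:-→d4:-→d5:-→d6:-→d7:-→d8:H4→d9:-→d10:-→d11:-→d12:-→d13:-→d14:-→d15:-→d16:-→d17:-→d18:-→d19:-→d20:-→d21:-→d22:-→d23:-→d24:-→d25:-→d26:-→d27:-→d28:H2→d29:-→d30:-→d31:-→d32:H4 -> H4

== LOOKUPS ==
["H5","H5","H5","H5","H5","H5","H5","H5","H5","H4","H2","H2","H4"]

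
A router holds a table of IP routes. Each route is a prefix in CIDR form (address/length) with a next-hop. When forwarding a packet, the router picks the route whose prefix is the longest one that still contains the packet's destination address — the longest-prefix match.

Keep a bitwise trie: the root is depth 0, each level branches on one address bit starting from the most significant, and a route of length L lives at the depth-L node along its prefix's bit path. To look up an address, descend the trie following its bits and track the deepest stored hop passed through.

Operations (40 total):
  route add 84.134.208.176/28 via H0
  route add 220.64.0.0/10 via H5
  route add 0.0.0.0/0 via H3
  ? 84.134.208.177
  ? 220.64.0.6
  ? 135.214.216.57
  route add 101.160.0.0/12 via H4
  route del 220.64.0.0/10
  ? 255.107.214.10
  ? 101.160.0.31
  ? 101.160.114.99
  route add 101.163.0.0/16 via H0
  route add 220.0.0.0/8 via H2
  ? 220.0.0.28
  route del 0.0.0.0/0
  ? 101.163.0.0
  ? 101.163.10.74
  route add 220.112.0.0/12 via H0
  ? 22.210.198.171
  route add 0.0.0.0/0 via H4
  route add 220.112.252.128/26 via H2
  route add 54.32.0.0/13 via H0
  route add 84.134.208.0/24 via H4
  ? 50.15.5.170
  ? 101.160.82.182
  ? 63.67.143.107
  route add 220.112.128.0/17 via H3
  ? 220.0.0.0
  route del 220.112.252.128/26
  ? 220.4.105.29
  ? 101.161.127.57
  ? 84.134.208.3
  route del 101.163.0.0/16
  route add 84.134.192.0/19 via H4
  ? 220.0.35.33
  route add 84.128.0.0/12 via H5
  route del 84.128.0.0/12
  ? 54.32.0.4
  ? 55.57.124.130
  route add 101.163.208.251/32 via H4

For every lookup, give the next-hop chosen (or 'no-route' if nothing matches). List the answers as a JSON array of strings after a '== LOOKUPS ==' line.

Process each operation:
  + 84.134.208.176/28 (H0) depth=28
  + 220.64.0.0/10 (H5) depth=10
  + 0.0.0.0/0 (H3) depth=0
  ? 84.134.208.177  path d0:H3→d1:-→d2:-→d3:-→d4:-→d5:-→d6:-→d7:-→d8:-→d9:-→d10:-→d11:-→d12:-→d13:-→d14:-→d15:-→d16:-→d17:-→d18:-→d19:-→d20:-→d21:-→d22:-→d23:-→d24:-→d25:-→d26:-→d27:-→d28:H0  best=H0
  ? 220.64.0.6  path d0:H3→d1:-→d2:-→d3:-→d4:-→d5:-→d6:-→d7:-→d8:-→d9:-→d10:H5  best=H5
  ? 135.214.216.57  path d0:H3→d1:-  best=H3
  + 101.160.0.0/12 (H4) depth=12
  - 220.64.0.0/10 clear@10
  ? 255.107.214.10  path d0:H3→d1:-→d2:-  best=H3
  ? 101.160.0.31  path d0:H3→d1:-→d2:-→d3:-→d4:-→d5:-→d6:-→d7:-→d8:-→d9:-→d10:-→d11:-→d12:H4  best=H4
  ? 101.160.114.99  path d0:H3→d1:-→d2:-→d3:-→d4:-→d5:-→d6:-→d7:-→d8:-→d9:-→d10:-→d11:-→d12:H4  best=H4
  + 101.163.0.0/16 (H0) depth=16
  + 220.0.0.0/8 (H2) depth=8
  ? 220.0.0.28  path d0:H3→d1:-→d2:-→d3:-→d4:-→d5:-→d6:-→d7:-→d8:H2→d9:-  best=H2
  - 0.0.0.0/0 clear@0
  ? 101.163.0.0  path d0:-→d1:-→d2:-→d3:-→d4:-→d5:-→d6:-→d7:-→d8:-→d9:-→d10:-→d11:-→d12:H4→d13:-→d14:-→d15:-→d16:H0  best=H0
  ? 101.163.10.74  path d0:-→d1:-→d2:-→d3:-→d4:-→d5:-→d6:-→d7:-→d8:-→d9:-→d10:-→d11:-→d12:H4→d13:-→d14:-→d15:-→d16:H0  best=H0
  + 220.112.0.0/12 (H0) depth=12
  ? 22.210.198.171  path d0:-→d1:-  best=no-route
  + 0.0.0.0/0 (H4) depth=0
  + 220.112.252.128/26 (H2) depth=26
  + 54.32.0.0/13 (H0) depth=13
  + 84.134.208.0/24 (H4) depth=24
  ? 50.15.5.170  path d0:H4→d1:-→d2:-→d3:-→d4:-→d5:-  best=H4
  ? 101.160.82.182  path d0:H4→d1:-→d2:-→d3:-→d4:-→d5:-→d6:-→d7:-→d8:-→d9:-→d10:-→d11:-→d12:H4→d13:-→d14:-  best=H4
  ? 63.67.143.107  path d0:H4→d1:-→d2:-→d3:-→d4:-  best=H4
  + 220.112.128.0/17 (H3) depth=17
  ? 220.0.0.0  path d0:H4→d1:-→d2:-→d3:-→d4:-→d5:-→d6:-→d7:-→d8:H2→d9:-  best=H2
  - 220.112.252.128/26 clear@26
  ? 220.4.105.29  path d0:H4→d1:-→d2:-→d3:-→d4:-→d5:-→d6:-→d7:-→d8:H2→d9:-  best=H2
  ? 101.161.127.57  path d0:H4→d1:-→d2:-→d3:-→d4:-→d5:-→d6:-→d7:-→d8:-→d9:-→d10:-→d11:-→d12:H4→d13:-→d14:-  best=H4
  ? 84.134.208.3  path d0:H4→d1:-→d2:-→d3:-→d4:-→d5:-→d6:-→d7:-→d8:-→d9:-→d10:-→d11:-→d12:-→d13:-→d14:-→d15:-→d16:-→d17:-→d18:-→d19:-→d20:-→d21:-→d22:-→d23:-→d24:H4  best=H4
  - 101.163.0.0/16 clear@16
  + 84.134.192.0/19 (H4) depth=19
  ? 220.0.35.33  path d0:H4→d1:-→d2:-→d3:-→d4:-→d5:-→d6:-→d7:-→d8:H2→d9:-  best=H2
  + 84.128.0.0/12 (H5) depth=12
  - 84.128.0.0/12 clear@12
  ? 54.32.0.4  path d0:H4→d1:-→d2:-→d3:-→d4:-→d5:-→d6:-→d7:-→d8:-→d9:-→d10:-→d11:-→d12:-→d13:H0  best=H0
  ? 55.57.124.130  path d0:H4→d1:-→d2:-→d3:-→d4:-→d5:-→d6:-→d7:-  best=H4
  + 101.163.208.251/32 (H4) depth=32

== LOOKUPS ==
["H0","H5","H3","H3","H4","H4","H2","H0","H0","no-route","H4","H4","H4","H2","H2","H4","H4","H2","H0","H4"]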